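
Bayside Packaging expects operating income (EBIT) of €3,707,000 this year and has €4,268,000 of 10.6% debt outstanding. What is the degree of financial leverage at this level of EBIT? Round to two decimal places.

1.14

Annual interest charges come to €452,408.00.
DFL = EBIT ÷ (EBIT − I) = €3,707,000 ÷ (€3,707,000 − €452,408.00) = €3,707,000 ÷ €3,254,592.00 = 1.1390.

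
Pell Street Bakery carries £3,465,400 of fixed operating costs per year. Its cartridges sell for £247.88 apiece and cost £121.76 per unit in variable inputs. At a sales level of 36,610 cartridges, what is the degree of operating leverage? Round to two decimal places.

Total contribution margin = 36,610 × £126.12 = £4,617,253.20.
EBIT = £4,617,253.20 − £3,465,400 = £1,151,853.20.
DOL = contribution ÷ EBIT = £4,617,253.20 ÷ £1,151,853.20 = 4.0085.

4.01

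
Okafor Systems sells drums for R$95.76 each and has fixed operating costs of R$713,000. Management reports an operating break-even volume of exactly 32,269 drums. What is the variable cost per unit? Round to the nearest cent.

R$73.66

At break-even, FC = Q × (P − VC), so P − VC = R$713,000 ÷ 32,269 = R$22.0955.
Hence VC = price − CM = R$95.76 − R$22.0955 = R$73.66.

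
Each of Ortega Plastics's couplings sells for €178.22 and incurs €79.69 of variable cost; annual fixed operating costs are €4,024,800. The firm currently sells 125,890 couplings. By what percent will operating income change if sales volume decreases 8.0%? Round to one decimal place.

At 125,890 units, contribution = 125,890 × €98.53 = €12,403,941.70.
Operating income = contribution − fixed costs = €12,403,941.70 − €4,024,800 = €8,379,141.70.
Degree of operating leverage = €12,403,941.70 / €8,379,141.70 = 1.4803.
Operating income changes by 1.4803 × -8.0% = -11.8%.

-11.8%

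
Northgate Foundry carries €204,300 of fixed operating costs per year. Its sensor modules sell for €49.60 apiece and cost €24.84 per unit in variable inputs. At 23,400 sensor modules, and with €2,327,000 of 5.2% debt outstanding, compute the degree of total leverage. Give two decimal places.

2.28

At 23,400 units, contribution = 23,400 × €24.76 = €579,384.00.
Operating income = contribution − fixed costs = €579,384.00 − €204,300 = €375,084.00. Interest = €121,004.00, so EBIT − I = €254,080.00.
DCL = contribution ÷ (EBIT − I) = €579,384.00 ÷ €254,080.00 = 2.2803.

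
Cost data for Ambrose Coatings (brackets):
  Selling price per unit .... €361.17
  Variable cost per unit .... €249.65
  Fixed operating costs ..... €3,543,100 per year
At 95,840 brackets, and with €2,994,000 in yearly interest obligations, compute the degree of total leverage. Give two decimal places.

Contribution at this volume is 95,840 × €111.52 = €10,688,076.80.
Operating income = contribution − fixed costs = €10,688,076.80 − €3,543,100 = €7,144,976.80. Interest = €2,994,000.00.
DOL = €10,688,076.80 ÷ €7,144,976.80 = 1.4959; DFL = €7,144,976.80 ÷ €4,150,976.80 = 1.7213.
DCL = DOL × DFL = 1.4959 × 1.7213 = 2.5749.

2.57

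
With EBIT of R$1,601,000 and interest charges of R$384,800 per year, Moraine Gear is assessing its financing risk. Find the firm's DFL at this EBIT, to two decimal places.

Interest = R$384,800.00.
DFL = EBIT ÷ (EBIT − I) = R$1,601,000 ÷ (R$1,601,000 − R$384,800.00) = R$1,601,000 ÷ R$1,216,200.00 = 1.3164.

1.32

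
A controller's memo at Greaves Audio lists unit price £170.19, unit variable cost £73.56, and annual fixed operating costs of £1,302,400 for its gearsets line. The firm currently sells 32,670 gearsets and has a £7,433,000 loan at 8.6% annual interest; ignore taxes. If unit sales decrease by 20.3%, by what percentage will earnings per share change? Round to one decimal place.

At 32,670 units, contribution = 32,670 × £96.63 = £3,156,902.10.
EBIT = £3,156,902.10 − £1,302,400 = £1,854,502.10.
After interest of £639,238.00, pre-tax earnings = £1,215,264.10.
Degree of combined leverage = contribution ÷ (EBIT − I) = £3,156,902.10 ÷ £1,215,264.10 = 2.5977.
EPS therefore changes by 2.5977 × (-20.3%) = -52.7%.

-52.7%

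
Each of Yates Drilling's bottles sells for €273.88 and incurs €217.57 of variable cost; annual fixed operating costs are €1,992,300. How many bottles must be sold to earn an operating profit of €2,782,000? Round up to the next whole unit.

84,787 bottles

Unit CM = price − variable cost = €273.88 − €217.57 = €56.31.
Need Q such that Q × €56.31 − €1,992,300 = €2,782,000, i.e. Q = €4,774,300 / €56.31 = 84,786.01 → 84,787.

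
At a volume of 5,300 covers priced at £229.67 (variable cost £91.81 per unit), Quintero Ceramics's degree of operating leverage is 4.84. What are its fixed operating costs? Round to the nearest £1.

Total contribution margin = 5,300 × £137.86 = £730,658.00.
Since DOL = CM ÷ EBIT, EBIT = £730,658.00 ÷ 4.84 = £150,962.40.
And FC = contribution − EBIT = £730,658.00 − £150,962.40 = £579,696.

£579,696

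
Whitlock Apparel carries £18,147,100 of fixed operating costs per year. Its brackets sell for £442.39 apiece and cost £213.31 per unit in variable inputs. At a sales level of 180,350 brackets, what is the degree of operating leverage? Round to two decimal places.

Total contribution margin = 180,350 × £229.08 = £41,314,578.00.
EBIT = £41,314,578.00 − £18,147,100 = £23,167,478.00.
Degree of operating leverage = £41,314,578.00 / £23,167,478.00 = 1.7833.

1.78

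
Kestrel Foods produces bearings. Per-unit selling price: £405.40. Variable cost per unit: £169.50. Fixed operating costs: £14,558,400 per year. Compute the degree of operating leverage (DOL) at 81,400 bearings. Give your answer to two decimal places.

4.13

At 81,400 units, contribution = 81,400 × £235.90 = £19,202,260.00.
Operating income = contribution − fixed costs = £19,202,260.00 − £14,558,400 = £4,643,860.00.
So DOL = total CM / EBIT = £19,202,260.00 / £4,643,860.00 = 4.1350.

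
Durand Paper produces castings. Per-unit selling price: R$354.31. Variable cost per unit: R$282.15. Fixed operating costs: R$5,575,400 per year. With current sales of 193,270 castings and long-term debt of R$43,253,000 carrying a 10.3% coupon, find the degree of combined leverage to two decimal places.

At 193,270 units, contribution = 193,270 × R$72.16 = R$13,946,363.20.
Subtracting fixed costs: EBIT = R$13,946,363.20 − R$5,575,400 = R$8,370,963.20. Interest = R$4,455,059.00, so EBIT − I = R$3,915,904.20.
Degree of total leverage = total CM / (EBIT − interest) = R$13,946,363.20 / R$3,915,904.20 = 3.5615.

3.56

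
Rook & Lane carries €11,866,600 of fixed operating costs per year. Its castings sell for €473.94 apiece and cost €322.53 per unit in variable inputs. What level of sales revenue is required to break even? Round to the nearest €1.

CM per unit = €473.94 − €322.53 = €151.41; CM ratio = €151.41 / €473.94 = 0.3195.
Break-even sales = FC ÷ CM ratio = €11,866,600 × €473.94 / €151.41 = €37,144,551.

€37,144,551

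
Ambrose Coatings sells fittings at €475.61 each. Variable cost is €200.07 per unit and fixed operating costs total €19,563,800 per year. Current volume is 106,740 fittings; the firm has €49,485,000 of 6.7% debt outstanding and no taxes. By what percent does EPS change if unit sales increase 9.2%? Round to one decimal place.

Total contribution margin = 106,740 × €275.54 = €29,411,139.60.
Operating income = contribution − fixed costs = €29,411,139.60 − €19,563,800 = €9,847,339.60.
Interest = €3,315,495.00, so EBIT − I = €6,531,844.60.
DCL = total CM / (EBIT − I) = €29,411,139.60 / €6,531,844.60 = 4.5027.
%ΔEPS = DCL × %ΔSales = 4.5027 × +9.2% = +41.4%.

+41.4%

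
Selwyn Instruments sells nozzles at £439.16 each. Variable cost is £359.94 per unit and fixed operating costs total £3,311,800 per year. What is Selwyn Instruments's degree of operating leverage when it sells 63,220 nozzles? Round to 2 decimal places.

Total contribution margin = 63,220 × £79.22 = £5,008,288.40.
EBIT = £5,008,288.40 − £3,311,800 = £1,696,488.40.
DOL = contribution ÷ EBIT = £5,008,288.40 ÷ £1,696,488.40 = 2.9522.

2.95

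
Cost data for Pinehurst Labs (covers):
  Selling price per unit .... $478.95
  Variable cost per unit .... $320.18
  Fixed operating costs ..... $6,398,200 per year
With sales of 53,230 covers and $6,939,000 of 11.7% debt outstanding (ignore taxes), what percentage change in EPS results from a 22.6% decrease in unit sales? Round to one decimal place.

-153.9%

Total contribution margin = 53,230 × $158.77 = $8,451,327.10.
Subtracting fixed costs: EBIT = $8,451,327.10 − $6,398,200 = $2,053,127.10.
After interest of $811,863.00, pre-tax earnings = $1,241,264.10.
DCL = total CM / (EBIT − I) = $8,451,327.10 / $1,241,264.10 = 6.8086.
EPS therefore changes by 6.8086 × (-22.6%) = -153.9%.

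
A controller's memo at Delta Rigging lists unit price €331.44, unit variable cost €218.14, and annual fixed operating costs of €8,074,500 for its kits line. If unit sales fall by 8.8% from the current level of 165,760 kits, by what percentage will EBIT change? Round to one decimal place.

At 165,760 units, contribution = 165,760 × €113.30 = €18,780,608.00.
EBIT = €18,780,608.00 − €8,074,500 = €10,706,108.00.
So DOL = total CM / EBIT = €18,780,608.00 / €10,706,108.00 = 1.7542.
So EBIT moves 1.7542 × (-8.8%) = -15.4%.

-15.4%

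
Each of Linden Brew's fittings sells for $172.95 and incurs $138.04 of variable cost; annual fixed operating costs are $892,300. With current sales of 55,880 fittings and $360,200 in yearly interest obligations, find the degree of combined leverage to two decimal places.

2.79

Contribution at this volume is 55,880 × $34.91 = $1,950,770.80.
Subtracting fixed costs: EBIT = $1,950,770.80 − $892,300 = $1,058,470.80. Interest = $360,200.00, so EBIT − I = $698,270.80.
DCL = contribution ÷ (EBIT − I) = $1,950,770.80 ÷ $698,270.80 = 2.7937.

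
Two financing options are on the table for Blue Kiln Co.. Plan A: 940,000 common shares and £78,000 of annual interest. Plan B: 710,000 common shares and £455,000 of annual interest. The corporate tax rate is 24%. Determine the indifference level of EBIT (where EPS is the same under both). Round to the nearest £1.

At indifference, (EBIT − 78,000)(1 − t)/940,000 = (EBIT − 455,000)(1 − t)/710,000.
Cancelling (1 − t) and cross-multiplying: 710,000·(EBIT − 78,000) = 940,000·(EBIT − 455,000).
Solving, EBIT = (455,000·940,000 − 78,000·710,000) / (940,000 − 710,000) = 372,320,000,000 / 230,000 = 1,618,782.61.

£1,618,783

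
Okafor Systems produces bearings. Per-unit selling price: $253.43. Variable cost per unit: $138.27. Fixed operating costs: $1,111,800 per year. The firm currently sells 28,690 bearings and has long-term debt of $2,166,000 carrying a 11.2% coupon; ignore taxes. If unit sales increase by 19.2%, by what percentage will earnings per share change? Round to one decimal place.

+32.5%

Contribution at this volume is 28,690 × $115.16 = $3,303,940.40.
Subtracting fixed costs: EBIT = $3,303,940.40 − $1,111,800 = $2,192,140.40.
After interest of $242,592.00, pre-tax earnings = $1,949,548.40.
Degree of combined leverage = contribution ÷ (EBIT − I) = $3,303,940.40 ÷ $1,949,548.40 = 1.6947.
%ΔEPS = DCL × %ΔSales = 1.6947 × +19.2% = +32.5%.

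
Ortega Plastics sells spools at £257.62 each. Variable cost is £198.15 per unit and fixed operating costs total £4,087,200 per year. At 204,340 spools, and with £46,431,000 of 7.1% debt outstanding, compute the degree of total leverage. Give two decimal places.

Total contribution margin = 204,340 × £59.47 = £12,152,099.80.
Subtracting fixed costs: EBIT = £12,152,099.80 − £4,087,200 = £8,064,899.80. Interest = £3,296,601.00.
DOL = £12,152,099.80 ÷ £8,064,899.80 = 1.5068; DFL = £8,064,899.80 ÷ £4,768,298.80 = 1.6914.
Combined leverage = 1.5068 × 1.6914 = 2.5486.

2.55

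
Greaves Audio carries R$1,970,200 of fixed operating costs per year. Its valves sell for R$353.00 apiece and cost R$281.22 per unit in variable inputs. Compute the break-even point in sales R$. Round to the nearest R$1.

R$9,689,058

Contribution margin per unit = R$353.00 − R$281.22 = R$71.78, a CM ratio of R$71.78 ÷ R$353.00 = 0.2033.
Break-even revenue = fixed costs × price ÷ CM = R$1,970,200 × R$353.00 ÷ R$71.78 = R$9,689,058.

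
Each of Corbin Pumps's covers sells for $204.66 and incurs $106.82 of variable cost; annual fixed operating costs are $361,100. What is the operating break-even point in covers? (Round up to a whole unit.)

3,691 covers

Unit CM = price − variable cost = $204.66 − $106.82 = $97.84.
Break-even volume = fixed costs ÷ CM per unit = $361,100 ÷ $97.84 = 3,690.72, so 3,691 covers.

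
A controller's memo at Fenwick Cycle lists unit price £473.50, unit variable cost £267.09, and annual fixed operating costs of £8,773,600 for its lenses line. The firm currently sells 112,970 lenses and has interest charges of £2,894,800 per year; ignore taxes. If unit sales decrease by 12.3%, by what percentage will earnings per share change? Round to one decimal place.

-24.6%

Total contribution margin = 112,970 × £206.41 = £23,318,137.70.
Operating income = contribution − fixed costs = £23,318,137.70 − £8,773,600 = £14,544,537.70.
Interest = £2,894,800.00, so EBIT − I = £11,649,737.70.
DCL = total CM / (EBIT − I) = £23,318,137.70 / £11,649,737.70 = 2.0016.
%ΔEPS = DCL × %ΔSales = 2.0016 × -12.3% = -24.6%.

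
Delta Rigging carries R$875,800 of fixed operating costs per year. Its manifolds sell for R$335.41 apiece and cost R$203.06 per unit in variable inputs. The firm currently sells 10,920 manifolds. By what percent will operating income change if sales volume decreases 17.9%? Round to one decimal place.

Contribution at this volume is 10,920 × R$132.35 = R$1,445,262.00.
Subtracting fixed costs: EBIT = R$1,445,262.00 − R$875,800 = R$569,462.00.
So DOL = total CM / EBIT = R$1,445,262.00 / R$569,462.00 = 2.5379.
Operating income changes by 2.5379 × -17.9% = -45.4%.

-45.4%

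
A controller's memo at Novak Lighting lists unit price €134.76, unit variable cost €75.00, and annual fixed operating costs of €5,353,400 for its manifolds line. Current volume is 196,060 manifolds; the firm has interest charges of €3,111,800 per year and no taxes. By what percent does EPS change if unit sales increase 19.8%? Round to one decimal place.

Contribution at this volume is 196,060 × €59.76 = €11,716,545.60.
Subtracting fixed costs: EBIT = €11,716,545.60 − €5,353,400 = €6,363,145.60.
Interest = €3,111,800.00, so EBIT − I = €3,251,345.60.
Degree of combined leverage = contribution ÷ (EBIT − I) = €11,716,545.60 ÷ €3,251,345.60 = 3.6036.
EPS therefore changes by 3.6036 × (+19.8%) = +71.4%.

+71.4%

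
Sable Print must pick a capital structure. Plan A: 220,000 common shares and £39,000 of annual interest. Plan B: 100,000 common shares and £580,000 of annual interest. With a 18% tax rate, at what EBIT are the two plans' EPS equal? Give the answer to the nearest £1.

£1,030,833

At indifference, (EBIT − 39,000)(1 − t)/220,000 = (EBIT − 580,000)(1 − t)/100,000.
The (1 − t) factor cancels: (EBIT − 39,000) × 100,000 = (EBIT − 580,000) × 220,000.
Solving, EBIT = (580,000·220,000 − 39,000·100,000) / (220,000 − 100,000) = 123,700,000,000 / 120,000 = 1,030,833.33.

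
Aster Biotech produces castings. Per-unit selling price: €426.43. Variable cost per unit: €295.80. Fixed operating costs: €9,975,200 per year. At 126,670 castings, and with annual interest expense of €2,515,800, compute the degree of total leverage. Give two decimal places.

4.08

At 126,670 units, contribution = 126,670 × €130.63 = €16,546,902.10.
EBIT = €16,546,902.10 − €9,975,200 = €6,571,702.10. Interest = €2,515,800.00.
DOL = €16,546,902.10 ÷ €6,571,702.10 = 2.5179; DFL = €6,571,702.10 ÷ €4,055,902.10 = 1.6203.
Combined leverage = 2.5179 × 1.6203 = 4.0798.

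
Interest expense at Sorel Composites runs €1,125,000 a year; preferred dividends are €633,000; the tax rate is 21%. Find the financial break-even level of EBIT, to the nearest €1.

€1,926,266

Preferred dividends are paid after tax, so their pre-tax equivalent is €633,000 ÷ (1 − 0.21) = €801,265.82.
Financial break-even EBIT = interest + D_p ÷ (1 − t) = €1,125,000 + €801,265.82 = €1,926,265.82.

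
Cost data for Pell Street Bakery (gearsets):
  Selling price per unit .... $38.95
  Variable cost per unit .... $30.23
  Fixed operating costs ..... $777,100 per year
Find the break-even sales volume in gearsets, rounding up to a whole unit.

Each unit contributes $38.95 − $30.23 = $8.72.
Units to break even: $777,100 ÷ $8.72 = 89,116.97, rounded up to 89,117.

89,117 gearsets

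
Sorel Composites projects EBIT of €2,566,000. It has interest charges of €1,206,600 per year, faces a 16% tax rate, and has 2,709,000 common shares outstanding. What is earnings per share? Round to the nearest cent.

€0.42

Pre-tax income = €2,566,000 − €1,206,600.00 = €1,359,400.00.
Net income = €1,359,400.00 × (1 − 0.16) = €1,141,896.00.
EPS = €1,141,896.00 ÷ 2,709,000 = €0.42.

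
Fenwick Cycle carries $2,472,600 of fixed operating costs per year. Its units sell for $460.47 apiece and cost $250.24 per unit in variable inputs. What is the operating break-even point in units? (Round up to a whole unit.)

Unit CM = price − variable cost = $460.47 − $250.24 = $210.23.
Break-even Q = $2,472,600 / $210.23 = 11,761.40 → 11,762 units.

11,762 units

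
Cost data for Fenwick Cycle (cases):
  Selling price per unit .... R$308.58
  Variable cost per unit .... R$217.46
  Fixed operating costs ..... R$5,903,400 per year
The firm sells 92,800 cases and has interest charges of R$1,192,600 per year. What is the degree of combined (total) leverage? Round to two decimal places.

6.22

Contribution at this volume is 92,800 × R$91.12 = R$8,455,936.00.
Subtracting fixed costs: EBIT = R$8,455,936.00 − R$5,903,400 = R$2,552,536.00. Interest = R$1,192,600.00.
DOL = R$8,455,936.00 ÷ R$2,552,536.00 = 3.3128; DFL = R$2,552,536.00 ÷ R$1,359,936.00 = 1.8770.
Combined leverage = 3.3128 × 1.8770 = 6.2181.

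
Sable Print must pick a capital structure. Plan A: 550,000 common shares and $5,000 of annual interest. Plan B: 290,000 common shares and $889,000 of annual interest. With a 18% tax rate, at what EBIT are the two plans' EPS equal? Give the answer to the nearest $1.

Set EPS_A = EPS_B: (EBIT − $5,000)(1 − 0.18) ÷ 550,000 = (EBIT − $889,000)(1 − 0.18) ÷ 290,000.
The (1 − t) factor cancels: (EBIT − 5,000) × 290,000 = (EBIT − 889,000) × 550,000.
Solving, EBIT = (889,000·550,000 − 5,000·290,000) / (550,000 − 290,000) = 487,500,000,000 / 260,000 = 1,875,000.00.

$1,875,000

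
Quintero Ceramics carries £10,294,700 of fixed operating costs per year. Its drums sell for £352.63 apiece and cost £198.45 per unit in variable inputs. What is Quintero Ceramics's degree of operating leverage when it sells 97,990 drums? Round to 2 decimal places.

3.14

Total contribution margin = 97,990 × £154.18 = £15,108,098.20.
Subtracting fixed costs: EBIT = £15,108,098.20 − £10,294,700 = £4,813,398.20.
DOL = contribution ÷ EBIT = £15,108,098.20 ÷ £4,813,398.20 = 3.1388.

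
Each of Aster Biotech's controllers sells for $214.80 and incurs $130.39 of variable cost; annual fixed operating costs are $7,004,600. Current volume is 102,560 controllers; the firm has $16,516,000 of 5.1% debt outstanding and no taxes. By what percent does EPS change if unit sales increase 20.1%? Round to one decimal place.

+214.8%

Contribution at this volume is 102,560 × $84.41 = $8,657,089.60.
EBIT = $8,657,089.60 − $7,004,600 = $1,652,489.60.
Interest = $842,316.00, so EBIT − I = $810,173.60.
DCL = total CM / (EBIT − I) = $8,657,089.60 / $810,173.60 = 10.6855.
EPS therefore changes by 10.6855 × (+20.1%) = +214.8%.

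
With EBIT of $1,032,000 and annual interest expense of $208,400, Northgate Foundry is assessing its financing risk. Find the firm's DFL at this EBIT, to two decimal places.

Annual interest charges come to $208,400.00.
DFL = EBIT ÷ (EBIT − I) = $1,032,000 ÷ ($1,032,000 − $208,400.00) = $1,032,000 ÷ $823,600.00 = 1.2530.

1.25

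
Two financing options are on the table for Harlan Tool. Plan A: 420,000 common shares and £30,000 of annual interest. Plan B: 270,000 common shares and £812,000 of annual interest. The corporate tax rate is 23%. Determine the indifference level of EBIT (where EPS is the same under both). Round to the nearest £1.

At indifference, (EBIT − 30,000)(1 − t)/420,000 = (EBIT − 812,000)(1 − t)/270,000.
The (1 − t) factor cancels: (EBIT − 30,000) × 270,000 = (EBIT − 812,000) × 420,000.
Solving, EBIT = (812,000·420,000 − 30,000·270,000) / (420,000 − 270,000) = 332,940,000,000 / 150,000 = 2,219,600.00.

£2,219,600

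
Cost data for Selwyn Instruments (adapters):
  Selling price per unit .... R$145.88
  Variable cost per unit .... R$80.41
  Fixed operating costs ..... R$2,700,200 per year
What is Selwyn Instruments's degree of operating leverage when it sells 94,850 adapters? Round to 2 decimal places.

Contribution at this volume is 94,850 × R$65.47 = R$6,209,829.50.
EBIT = R$6,209,829.50 − R$2,700,200 = R$3,509,629.50.
So DOL = total CM / EBIT = R$6,209,829.50 / R$3,509,629.50 = 1.7694.

1.77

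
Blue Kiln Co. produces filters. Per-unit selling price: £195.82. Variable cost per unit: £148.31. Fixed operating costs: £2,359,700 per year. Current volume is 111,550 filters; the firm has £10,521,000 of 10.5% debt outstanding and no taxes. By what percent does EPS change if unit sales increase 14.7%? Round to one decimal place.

+42.4%

Contribution at this volume is 111,550 × £47.51 = £5,299,740.50.
Subtracting fixed costs: EBIT = £5,299,740.50 − £2,359,700 = £2,940,040.50.
Interest = £1,104,705.00, so EBIT − I = £1,835,335.50.
Degree of combined leverage = contribution ÷ (EBIT − I) = £5,299,740.50 ÷ £1,835,335.50 = 2.8876.
EPS therefore changes by 2.8876 × (+14.7%) = +42.4%.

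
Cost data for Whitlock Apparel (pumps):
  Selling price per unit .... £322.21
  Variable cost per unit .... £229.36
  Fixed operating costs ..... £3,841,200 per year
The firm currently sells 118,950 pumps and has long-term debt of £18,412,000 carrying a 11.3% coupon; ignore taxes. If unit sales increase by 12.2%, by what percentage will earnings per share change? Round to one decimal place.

+26.3%

At 118,950 units, contribution = 118,950 × £92.85 = £11,044,507.50.
EBIT = £11,044,507.50 − £3,841,200 = £7,203,307.50.
Interest = £2,080,556.00, so EBIT − I = £5,122,751.50.
DCL = total CM / (EBIT − I) = £11,044,507.50 / £5,122,751.50 = 2.1560.
EPS therefore changes by 2.1560 × (+12.2%) = +26.3%.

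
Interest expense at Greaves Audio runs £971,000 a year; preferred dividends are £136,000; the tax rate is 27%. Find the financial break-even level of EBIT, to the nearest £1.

Preferred dividends are paid after tax, so their pre-tax equivalent is £136,000 ÷ (1 − 0.27) = £186,301.37.
Financial break-even EBIT = interest + D_p ÷ (1 − t) = £971,000 + £186,301.37 = £1,157,301.37.

£1,157,301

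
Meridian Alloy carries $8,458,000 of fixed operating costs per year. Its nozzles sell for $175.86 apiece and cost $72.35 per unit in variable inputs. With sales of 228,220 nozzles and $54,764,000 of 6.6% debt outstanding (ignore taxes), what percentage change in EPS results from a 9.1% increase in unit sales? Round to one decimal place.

+18.6%

Total contribution margin = 228,220 × $103.51 = $23,623,052.20.
EBIT = $23,623,052.20 − $8,458,000 = $15,165,052.20.
Interest = $3,614,424.00, so EBIT − I = $11,550,628.20.
DCL = total CM / (EBIT − I) = $23,623,052.20 / $11,550,628.20 = 2.0452.
EPS therefore changes by 2.0452 × (+9.1%) = +18.6%.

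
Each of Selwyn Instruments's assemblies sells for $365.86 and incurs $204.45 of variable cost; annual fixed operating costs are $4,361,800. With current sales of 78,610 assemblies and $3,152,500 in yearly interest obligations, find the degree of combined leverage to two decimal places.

2.45

At 78,610 units, contribution = 78,610 × $161.41 = $12,688,440.10.
EBIT = $12,688,440.10 − $4,361,800 = $8,326,640.10. Interest = $3,152,500.00, so EBIT − I = $5,174,140.10.
Degree of total leverage = total CM / (EBIT − interest) = $12,688,440.10 / $5,174,140.10 = 2.4523.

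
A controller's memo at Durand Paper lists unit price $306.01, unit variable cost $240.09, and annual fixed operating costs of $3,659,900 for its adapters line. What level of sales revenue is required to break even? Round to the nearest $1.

$16,989,775

CM per unit = $306.01 − $240.09 = $65.92; CM ratio = $65.92 / $306.01 = 0.2154.
Break-even revenue = fixed costs × price ÷ CM = $3,659,900 × $306.01 ÷ $65.92 = $16,989,775.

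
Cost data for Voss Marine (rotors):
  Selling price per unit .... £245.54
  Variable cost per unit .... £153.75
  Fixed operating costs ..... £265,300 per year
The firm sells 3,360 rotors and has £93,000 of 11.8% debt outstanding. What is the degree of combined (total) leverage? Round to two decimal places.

Total contribution margin = 3,360 × £91.79 = £308,414.40.
Operating income = contribution − fixed costs = £308,414.40 − £265,300 = £43,114.40. Interest = £10,974.00, so EBIT − I = £32,140.40.
Degree of total leverage = total CM / (EBIT − interest) = £308,414.40 / £32,140.40 = 9.5958.

9.60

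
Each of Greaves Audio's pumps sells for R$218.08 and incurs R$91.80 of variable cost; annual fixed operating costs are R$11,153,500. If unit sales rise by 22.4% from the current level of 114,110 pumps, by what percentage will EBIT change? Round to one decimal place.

+99.1%

Total contribution margin = 114,110 × R$126.28 = R$14,409,810.80.
Operating income = contribution − fixed costs = R$14,409,810.80 − R$11,153,500 = R$3,256,310.80.
So DOL = total CM / EBIT = R$14,409,810.80 / R$3,256,310.80 = 4.4252.
Operating income changes by 4.4252 × +22.4% = +99.1%.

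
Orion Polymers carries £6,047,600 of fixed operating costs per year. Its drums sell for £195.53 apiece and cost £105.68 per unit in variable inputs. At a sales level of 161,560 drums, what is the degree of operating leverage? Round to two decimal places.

1.71

Contribution at this volume is 161,560 × £89.85 = £14,516,166.00.
Operating income = contribution − fixed costs = £14,516,166.00 − £6,047,600 = £8,468,566.00.
Degree of operating leverage = £14,516,166.00 / £8,468,566.00 = 1.7141.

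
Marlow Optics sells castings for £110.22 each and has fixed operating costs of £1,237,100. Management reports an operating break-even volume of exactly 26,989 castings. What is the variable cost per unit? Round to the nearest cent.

At break-even, FC = Q × (P − VC), so P − VC = £1,237,100 ÷ 26,989 = £45.8372.
Hence VC = price − CM = £110.22 − £45.8372 = £64.38.

£64.38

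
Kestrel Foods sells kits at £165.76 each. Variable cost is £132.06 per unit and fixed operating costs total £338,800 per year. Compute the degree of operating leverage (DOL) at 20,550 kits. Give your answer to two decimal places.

1.96

At 20,550 units, contribution = 20,550 × £33.70 = £692,535.00.
Subtracting fixed costs: EBIT = £692,535.00 − £338,800 = £353,735.00.
DOL = contribution ÷ EBIT = £692,535.00 ÷ £353,735.00 = 1.9578.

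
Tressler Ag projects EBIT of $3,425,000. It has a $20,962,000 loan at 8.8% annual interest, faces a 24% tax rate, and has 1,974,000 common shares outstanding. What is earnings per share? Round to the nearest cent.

$0.61

Interest = $1,844,656.00, so EBT = $3,425,000 − $1,844,656.00 = $1,580,344.00.
After tax at 24%: net income = $1,580,344.00 × 0.76 = $1,201,061.44.
Per share: $1,201,061.44 / 1,974,000 shares = $0.61.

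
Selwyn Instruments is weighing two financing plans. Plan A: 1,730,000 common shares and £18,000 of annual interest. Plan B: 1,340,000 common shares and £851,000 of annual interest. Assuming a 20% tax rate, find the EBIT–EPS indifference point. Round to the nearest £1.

At indifference, (EBIT − 18,000)(1 − t)/1,730,000 = (EBIT − 851,000)(1 − t)/1,340,000.
The (1 − t) factor cancels: (EBIT − 18,000) × 1,340,000 = (EBIT − 851,000) × 1,730,000.
EBIT × (1,730,000 − 1,340,000) = 851,000 × 1,730,000 − 18,000 × 1,340,000 = 1,448,110,000,000, so EBIT = 1,448,110,000,000 ÷ 390,000 = 3,713,102.56.

£3,713,103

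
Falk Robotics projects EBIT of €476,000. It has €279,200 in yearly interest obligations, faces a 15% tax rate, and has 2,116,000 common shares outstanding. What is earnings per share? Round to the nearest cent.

Pre-tax income = €476,000 − €279,200.00 = €196,800.00.
Net income = €196,800.00 × (1 − 0.15) = €167,280.00.
EPS = €167,280.00 ÷ 2,116,000 = €0.08.

€0.08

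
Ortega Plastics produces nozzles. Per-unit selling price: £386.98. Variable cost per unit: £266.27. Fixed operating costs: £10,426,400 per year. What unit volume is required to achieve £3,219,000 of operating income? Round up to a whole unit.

113,043 nozzles

Unit CM = price − variable cost = £386.98 − £266.27 = £120.71.
Required volume = (fixed costs + target profit) ÷ CM = (£10,426,400 + £3,219,000) ÷ £120.71 = 113,042.83, so 113,043 nozzles.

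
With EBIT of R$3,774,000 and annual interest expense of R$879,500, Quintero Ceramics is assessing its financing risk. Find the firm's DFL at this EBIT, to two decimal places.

Annual interest charges come to R$879,500.00.
Degree of financial leverage = EBIT / (EBIT − interest) = R$3,774,000 / R$2,894,500.00 = 1.3039.

1.30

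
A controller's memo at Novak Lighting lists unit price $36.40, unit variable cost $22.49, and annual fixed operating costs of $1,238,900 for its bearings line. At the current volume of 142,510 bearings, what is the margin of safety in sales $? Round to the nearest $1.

Unit CM = price − variable cost = $36.40 − $22.49 = $13.91. Break-even units = $1,238,900 ÷ $13.91 = 89,065.42; break-even revenue = 89,065.42 × $36.40 = $3,241,981.31.
Current sales = 142,510 × $36.40 = $5,187,364.00.
Margin of safety = $5,187,364.00 − $3,241,981.31 = $1,945,383.

$1,945,383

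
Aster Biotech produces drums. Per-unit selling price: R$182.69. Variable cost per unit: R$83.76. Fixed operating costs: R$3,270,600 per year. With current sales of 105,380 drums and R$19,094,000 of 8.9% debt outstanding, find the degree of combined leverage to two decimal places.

Contribution at this volume is 105,380 × R$98.93 = R$10,425,243.40.
Operating income = contribution − fixed costs = R$10,425,243.40 − R$3,270,600 = R$7,154,643.40. Interest = R$1,699,366.00.
DOL = R$10,425,243.40 ÷ R$7,154,643.40 = 1.4571; DFL = R$7,154,643.40 ÷ R$5,455,277.40 = 1.3115.
DCL = DOL × DFL = 1.4571 × 1.3115 = 1.9110.

1.91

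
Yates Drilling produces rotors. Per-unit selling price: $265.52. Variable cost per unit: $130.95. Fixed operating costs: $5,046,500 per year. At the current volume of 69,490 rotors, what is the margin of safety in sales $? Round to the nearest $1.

Contribution margin per unit = $265.52 − $130.95 = $134.57. Break-even units = $5,046,500 ÷ $134.57 = 37,500.93; break-even revenue = 37,500.93 × $265.52 = $9,957,246.64.
Current sales = 69,490 × $265.52 = $18,450,984.80.
Margin of safety = $18,450,984.80 − $9,957,246.64 = $8,493,738.

$8,493,738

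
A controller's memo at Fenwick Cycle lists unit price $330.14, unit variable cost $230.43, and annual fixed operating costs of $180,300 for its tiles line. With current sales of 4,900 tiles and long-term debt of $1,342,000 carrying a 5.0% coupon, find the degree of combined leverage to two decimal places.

At 4,900 units, contribution = 4,900 × $99.71 = $488,579.00.
Operating income = contribution − fixed costs = $488,579.00 − $180,300 = $308,279.00. Interest = $67,100.00.
DOL = $488,579.00 ÷ $308,279.00 = 1.5849; DFL = $308,279.00 ÷ $241,179.00 = 1.2782.
DCL = DOL × DFL = 1.5849 × 1.2782 = 2.0258.

2.03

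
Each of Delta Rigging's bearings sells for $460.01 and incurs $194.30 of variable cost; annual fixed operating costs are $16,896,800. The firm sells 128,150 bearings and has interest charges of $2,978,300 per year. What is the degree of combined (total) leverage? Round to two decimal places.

At 128,150 units, contribution = 128,150 × $265.71 = $34,050,736.50.
Operating income = contribution − fixed costs = $34,050,736.50 − $16,896,800 = $17,153,936.50. Interest = $2,978,300.00, so EBIT − I = $14,175,636.50.
Degree of total leverage = total CM / (EBIT − interest) = $34,050,736.50 / $14,175,636.50 = 2.4021.

2.40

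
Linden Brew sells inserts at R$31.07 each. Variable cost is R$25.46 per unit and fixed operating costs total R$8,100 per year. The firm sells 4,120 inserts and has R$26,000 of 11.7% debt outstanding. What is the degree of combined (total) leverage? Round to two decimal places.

Contribution at this volume is 4,120 × R$5.61 = R$23,113.20.
Operating income = contribution − fixed costs = R$23,113.20 − R$8,100 = R$15,013.20. Interest = R$3,042.00, so EBIT − I = R$11,971.20.
Degree of total leverage = total CM / (EBIT − interest) = R$23,113.20 / R$11,971.20 = 1.9307.

1.93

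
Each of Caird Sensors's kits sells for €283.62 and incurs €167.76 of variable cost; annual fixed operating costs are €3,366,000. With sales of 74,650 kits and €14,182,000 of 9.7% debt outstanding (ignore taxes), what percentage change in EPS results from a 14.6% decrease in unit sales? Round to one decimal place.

-32.3%

At 74,650 units, contribution = 74,650 × €115.86 = €8,648,949.00.
EBIT = €8,648,949.00 − €3,366,000 = €5,282,949.00.
Interest = €1,375,654.00, so EBIT − I = €3,907,295.00.
DCL = total CM / (EBIT − I) = €8,648,949.00 / €3,907,295.00 = 2.2135.
EPS therefore changes by 2.2135 × (-14.6%) = -32.3%.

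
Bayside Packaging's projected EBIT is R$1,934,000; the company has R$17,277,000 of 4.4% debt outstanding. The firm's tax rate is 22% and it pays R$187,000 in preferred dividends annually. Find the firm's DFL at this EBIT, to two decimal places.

2.07

Annual interest charges come to R$760,188.00.
Preferred dividends grossed up pre-tax: R$187,000 / (1 − 0.22) = R$239,743.59.
DFL = EBIT ÷ [EBIT − I − D_p/(1−t)] = R$1,934,000 ÷ [R$1,934,000 − R$760,188.00 − R$239,743.59] = R$1,934,000 ÷ R$934,068.41 = 2.0705.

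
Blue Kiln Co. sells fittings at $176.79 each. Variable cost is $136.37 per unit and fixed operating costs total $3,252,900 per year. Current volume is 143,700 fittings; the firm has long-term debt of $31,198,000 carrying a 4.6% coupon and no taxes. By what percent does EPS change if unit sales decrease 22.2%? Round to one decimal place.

-115.1%

At 143,700 units, contribution = 143,700 × $40.42 = $5,808,354.00.
Operating income = contribution − fixed costs = $5,808,354.00 − $3,252,900 = $2,555,454.00.
After interest of $1,435,108.00, pre-tax earnings = $1,120,346.00.
DCL = total CM / (EBIT − I) = $5,808,354.00 / $1,120,346.00 = 5.1844.
%ΔEPS = DCL × %ΔSales = 5.1844 × -22.2% = -115.1%.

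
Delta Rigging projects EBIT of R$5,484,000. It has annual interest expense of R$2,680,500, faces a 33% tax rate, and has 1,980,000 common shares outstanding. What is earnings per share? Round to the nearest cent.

Interest = R$2,680,500.00, so EBT = R$5,484,000 − R$2,680,500.00 = R$2,803,500.00.
Net income = R$2,803,500.00 × (1 − 0.33) = R$1,878,345.00.
EPS = R$1,878,345.00 ÷ 1,980,000 = R$0.95.

R$0.95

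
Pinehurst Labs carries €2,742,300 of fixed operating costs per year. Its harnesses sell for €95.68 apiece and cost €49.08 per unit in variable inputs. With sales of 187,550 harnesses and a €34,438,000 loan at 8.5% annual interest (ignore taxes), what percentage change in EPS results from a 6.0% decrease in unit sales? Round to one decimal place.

Total contribution margin = 187,550 × €46.60 = €8,739,830.00.
Operating income = contribution − fixed costs = €8,739,830.00 − €2,742,300 = €5,997,530.00.
Interest = €2,927,230.00, so EBIT − I = €3,070,300.00.
DCL = total CM / (EBIT − I) = €8,739,830.00 / €3,070,300.00 = 2.8466.
%ΔEPS = DCL × %ΔSales = 2.8466 × -6.0% = -17.1%.

-17.1%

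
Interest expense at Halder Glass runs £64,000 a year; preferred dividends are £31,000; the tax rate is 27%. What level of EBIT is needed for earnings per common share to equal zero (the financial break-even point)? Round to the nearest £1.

Grossing the preferred dividend up to pre-tax terms: £31,000 / (1 − 0.27) = £42,465.75.
EPS = 0 when EBIT covers interest plus the pre-tax preferred burden: £64,000 + £42,465.75 = £106,465.75.

£106,466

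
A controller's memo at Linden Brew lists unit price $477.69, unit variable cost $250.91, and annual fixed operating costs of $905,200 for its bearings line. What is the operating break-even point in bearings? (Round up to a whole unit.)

3,992 bearings

Each unit contributes $477.69 − $250.91 = $226.78.
Break-even Q = $905,200 / $226.78 = 3,991.53 → 3,992 bearings.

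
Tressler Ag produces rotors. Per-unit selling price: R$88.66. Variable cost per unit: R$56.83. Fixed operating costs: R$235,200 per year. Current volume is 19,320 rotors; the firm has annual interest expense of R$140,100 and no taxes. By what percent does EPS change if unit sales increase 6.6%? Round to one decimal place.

+16.9%

Contribution at this volume is 19,320 × R$31.83 = R$614,955.60.
EBIT = R$614,955.60 − R$235,200 = R$379,755.60.
Interest = R$140,100.00, so EBIT − I = R$239,655.60.
Degree of combined leverage = contribution ÷ (EBIT − I) = R$614,955.60 ÷ R$239,655.60 = 2.5660.
%ΔEPS = DCL × %ΔSales = 2.5660 × +6.6% = +16.9%.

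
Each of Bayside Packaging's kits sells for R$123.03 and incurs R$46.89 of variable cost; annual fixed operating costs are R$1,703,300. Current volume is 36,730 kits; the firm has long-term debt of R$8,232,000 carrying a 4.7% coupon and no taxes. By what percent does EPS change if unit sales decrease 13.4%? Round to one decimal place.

At 36,730 units, contribution = 36,730 × R$76.14 = R$2,796,622.20.
Operating income = contribution − fixed costs = R$2,796,622.20 − R$1,703,300 = R$1,093,322.20.
After interest of R$386,904.00, pre-tax earnings = R$706,418.20.
Degree of combined leverage = contribution ÷ (EBIT − I) = R$2,796,622.20 ÷ R$706,418.20 = 3.9589.
EPS therefore changes by 3.9589 × (-13.4%) = -53.0%.

-53.0%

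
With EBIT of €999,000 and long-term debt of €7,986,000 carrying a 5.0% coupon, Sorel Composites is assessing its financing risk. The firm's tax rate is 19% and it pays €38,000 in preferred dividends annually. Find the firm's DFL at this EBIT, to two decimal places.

1.81

Interest = €399,300.00.
Preferred dividends grossed up pre-tax: €38,000 / (1 − 0.19) = €46,913.58.
DFL = EBIT ÷ [EBIT − I − D_p/(1−t)] = €999,000 ÷ [€999,000 − €399,300.00 − €46,913.58] = €999,000 ÷ €552,786.42 = 1.8072.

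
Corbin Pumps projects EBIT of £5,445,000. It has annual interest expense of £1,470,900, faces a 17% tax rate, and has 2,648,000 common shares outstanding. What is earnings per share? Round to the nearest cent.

£1.25

Interest = £1,470,900.00, so EBT = £5,445,000 − £1,470,900.00 = £3,974,100.00.
Net income = £3,974,100.00 × (1 − 0.17) = £3,298,503.00.
Per share: £3,298,503.00 / 2,648,000 shares = £1.25.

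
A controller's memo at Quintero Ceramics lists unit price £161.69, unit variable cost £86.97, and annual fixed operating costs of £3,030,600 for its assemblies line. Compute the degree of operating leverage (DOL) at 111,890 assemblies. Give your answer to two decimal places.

At 111,890 units, contribution = 111,890 × £74.72 = £8,360,420.80.
EBIT = £8,360,420.80 − £3,030,600 = £5,329,820.80.
Degree of operating leverage = £8,360,420.80 / £5,329,820.80 = 1.5686.

1.57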